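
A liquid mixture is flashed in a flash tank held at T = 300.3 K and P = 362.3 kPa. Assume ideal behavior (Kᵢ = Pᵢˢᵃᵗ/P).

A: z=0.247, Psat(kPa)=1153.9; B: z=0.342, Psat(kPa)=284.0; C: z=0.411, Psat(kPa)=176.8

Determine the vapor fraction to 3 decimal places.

ψ = 0.297

Raoult's law: Kᵢ = Pᵢˢᵃᵗ/P = Pᵢˢᵃᵗ/362.3.
  K_A = 1153.9/362.3 = 3.18493, K_B = 284.0/362.3 = 0.78388, K_C = 176.8/362.3 = 0.48799
Newton–Raphson from ψ = 0.66:
  ψ = 0.660: g = -0.1831, g' = -0.465 → ψ = 0.267
  ψ = 0.267: g = 0.0189, g' = -0.633 → ψ = 0.296
  ψ = 0.296: g = 0.0005, g' = -0.602 → ψ = 0.297
Converged at ψ = 0.297.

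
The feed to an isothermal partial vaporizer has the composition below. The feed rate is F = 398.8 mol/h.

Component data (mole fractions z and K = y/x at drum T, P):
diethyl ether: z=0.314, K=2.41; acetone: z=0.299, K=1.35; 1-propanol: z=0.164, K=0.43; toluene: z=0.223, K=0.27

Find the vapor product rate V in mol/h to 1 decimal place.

V = 175.0 mol/h

Newton iteration, ψ⁰ = 0.35:
  ψ = 0.350: g = 0.0542, g' = -0.606 → ψ = 0.439
Converged at ψ = 0.439.
Then V = ψ·F = 0.4389·398.8 = 175.0 mol/h and L = F − V = 223.8 mol/h.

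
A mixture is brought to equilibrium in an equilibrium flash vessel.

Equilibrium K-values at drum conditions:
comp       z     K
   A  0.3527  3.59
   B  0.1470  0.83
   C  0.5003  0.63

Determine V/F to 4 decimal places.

V/F = 0.8140

Newton iteration, V/F⁰ = 0.5:
  V/F = 0.5000: g = 0.14359, g' = -0.5574 → V/F = 0.7576
  V/F = 0.7576: g = 0.02248, g' = -0.4075 → V/F = 0.8128
  V/F = 0.8128: g = 0.00047, g' = -0.3912 → V/F = 0.8140
Converged at V/F = 0.8140.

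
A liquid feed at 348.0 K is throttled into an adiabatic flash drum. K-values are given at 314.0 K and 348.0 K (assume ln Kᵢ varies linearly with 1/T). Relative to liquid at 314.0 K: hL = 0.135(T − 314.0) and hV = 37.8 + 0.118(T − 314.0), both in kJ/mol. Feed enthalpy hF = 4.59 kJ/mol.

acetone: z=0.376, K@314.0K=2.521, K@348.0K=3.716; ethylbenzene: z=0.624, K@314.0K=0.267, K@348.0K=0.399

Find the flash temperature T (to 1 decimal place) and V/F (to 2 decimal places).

T = 315.3 K, V/F = 0.12

Adiabatic flash: solve Rachford–Rice at each trial T, then check hF = ψ·hV(T) + (1−ψ)·hL(T).
  T = 314.0 K: K = (2.521, 0.267), RR gives ψ = 0.103, H_out = 3.882 kJ/mol
  T = 348.0 K: K = (3.716, 0.399), RR gives ψ = 0.396, H_out = 19.325 kJ/mol
  T = 331.0 K: K = (3.091, 0.330), RR gives ψ = 0.263, H_out = 12.147 kJ/mol
  T = 322.5 K: K = (2.799, 0.298), RR gives ψ = 0.188, H_out = 8.244 kJ/mol
  T = 318.2 K: K = (2.657, 0.282), RR gives ψ = 0.147, H_out = 6.111 kJ/mol
  T = 316.1 K: K = (2.588, 0.274), RR gives ψ = 0.125, H_out = 5.017 kJ/mol
Linear interpolation between T = 314.0 (H_out = 3.882) and T = 316.1 (H_out = 5.017) on hF = 4.59 gives T ≈ 315.3 K, at which ψ = 0.12.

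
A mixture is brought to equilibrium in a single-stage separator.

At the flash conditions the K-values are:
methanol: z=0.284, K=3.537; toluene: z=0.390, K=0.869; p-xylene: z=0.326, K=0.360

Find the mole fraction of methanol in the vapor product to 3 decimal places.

Iterate (Newton) starting at β = 0.5:
  β = 0.500: g = -0.0439, g' = -0.652 → β = 0.433
  β = 0.433: g = 0.0008, g' = -0.678 → β = 0.434
Converged at β = 0.434.
Compositions from xᵢ = zᵢ/(1+β(Kᵢ−1)), yᵢ = Kᵢxᵢ:
  methanol: x = 0.135, y = 0.478
  toluene: x = 0.413, y = 0.359
  p-xylene: x = 0.451, y = 0.162

y_methanol = 0.478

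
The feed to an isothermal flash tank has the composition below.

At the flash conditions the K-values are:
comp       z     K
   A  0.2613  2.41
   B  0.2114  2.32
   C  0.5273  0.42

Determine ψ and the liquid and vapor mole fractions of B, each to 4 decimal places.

ψ = 0.4299, x_B = 0.1349, y_B = 0.3129

Let ψ = V/F and solve Σ zᵢ(Kᵢ−1)/(1+ψ(Kᵢ−1)) = 0.
Check two-phase: ΣzᵢKᵢ = 1.3416 > 1 and Σzᵢ/Kᵢ = 1.4550 > 1, so g(0) = 0.3416 > 0 and g(1) = -0.4550 < 0.
Newton–Raphson from ψ = 0.44:
  ψ = 0.4400: g = -0.00673, g' = -0.6650 → ψ = 0.4299
Converged at ψ = 0.4299.
Compositions from xᵢ = zᵢ/(1+ψ(Kᵢ−1)), yᵢ = Kᵢxᵢ:
  A: x = 0.1627, y = 0.3921
  B: x = 0.1349, y = 0.3129
  C: x = 0.7024, y = 0.2950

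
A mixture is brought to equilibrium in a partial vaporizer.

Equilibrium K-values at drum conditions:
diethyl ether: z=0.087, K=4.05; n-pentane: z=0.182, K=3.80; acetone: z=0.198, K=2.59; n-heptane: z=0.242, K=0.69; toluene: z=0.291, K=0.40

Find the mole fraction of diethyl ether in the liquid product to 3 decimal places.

x_diethyl ether = 0.027

Rachford–Rice: g(V/F) = Σ zᵢ(Kᵢ−1)/(1+V/F(Kᵢ−1)) = 0.
g(0) = ΣzᵢKᵢ − 1 = 0.840 and g(1) = 1 − Σzᵢ/Kᵢ = -0.224, so a root lies in (0, 1).
Newton iteration, V/F⁰ = 0.62:
  V/F = 0.620: g = 0.0657, g' = -0.716 → V/F = 0.712
  V/F = 0.712: g = 0.0006, g' = -0.707 → V/F = 0.713
Converged at V/F = 0.713.
Compositions from xᵢ = zᵢ/(1+V/F(Kᵢ−1)), yᵢ = Kᵢxᵢ:
  diethyl ether: x = 0.027, y = 0.111
  n-pentane: x = 0.061, y = 0.231
  acetone: x = 0.093, y = 0.240
  n-heptane: x = 0.311, y = 0.214
  toluene: x = 0.508, y = 0.203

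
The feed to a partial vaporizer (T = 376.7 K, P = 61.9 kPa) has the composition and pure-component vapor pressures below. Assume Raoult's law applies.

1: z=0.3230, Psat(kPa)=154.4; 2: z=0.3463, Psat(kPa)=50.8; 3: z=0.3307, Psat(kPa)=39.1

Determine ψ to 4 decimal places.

ψ = 0.7029

Raoult's law: Kᵢ = Pᵢˢᵃᵗ/P = Pᵢˢᵃᵗ/61.9.
  K_1 = 154.4/61.9 = 2.494346, K_2 = 50.8/61.9 = 0.820679, K_3 = 39.1/61.9 = 0.631664
Rachford–Rice: g(ψ) = Σ zᵢ(Kᵢ−1)/(1+ψ(Kᵢ−1)) = 0.
Feasibility: ΣzᵢKᵢ = 1.2988, Σzᵢ/Kᵢ = 1.0750 — both > 1, two phases present.
Newton–Raphson from ψ = 0.42:
  ψ = 0.4200: g = 0.08529, g' = -0.3481 → ψ = 0.6650
  ψ = 0.6650: g = 0.01025, g' = -0.2745 → ψ = 0.7024
  ψ = 0.7024: g = 0.00013, g' = -0.2679 → ψ = 0.7029
Converged at ψ = 0.7029.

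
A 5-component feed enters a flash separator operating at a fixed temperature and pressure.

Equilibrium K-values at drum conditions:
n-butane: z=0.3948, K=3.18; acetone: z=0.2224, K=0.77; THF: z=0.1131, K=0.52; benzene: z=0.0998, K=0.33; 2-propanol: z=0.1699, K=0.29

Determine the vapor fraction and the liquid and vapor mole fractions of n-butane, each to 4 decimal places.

ψ = 0.4937, x_n-butane = 0.1901, y_n-butane = 0.6047

Newton–Raphson from ψ = 0.5:
  ψ = 0.5000: g = -0.00500, g' = -0.7968 → ψ = 0.4937
Converged at ψ = 0.4937.
Compositions from xᵢ = zᵢ/(1+ψ(Kᵢ−1)), yᵢ = Kᵢxᵢ:
  n-butane: x = 0.1901, y = 0.6047
  acetone: x = 0.2509, y = 0.1932
  THF: x = 0.1482, y = 0.0771
  benzene: x = 0.1491, y = 0.0492
  2-propanol: x = 0.2616, y = 0.0759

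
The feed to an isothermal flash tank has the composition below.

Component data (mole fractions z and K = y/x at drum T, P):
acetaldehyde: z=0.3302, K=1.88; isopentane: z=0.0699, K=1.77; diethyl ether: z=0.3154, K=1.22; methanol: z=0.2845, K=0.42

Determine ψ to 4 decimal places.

ψ = 0.6927

Let ψ = V/F and solve Σ zᵢ(Kᵢ−1)/(1+ψ(Kᵢ−1)) = 0.
Feasibility: ΣzᵢKᵢ = 1.2488, Σzᵢ/Kᵢ = 1.1510 — both > 1, two phases present.
Newton iteration, ψ⁰ = 0.5:
  ψ = 0.5000: g = 0.07075, g' = -0.3472 → ψ = 0.7038
  ψ = 0.7038: g = -0.00440, g' = -0.3997 → ψ = 0.6928
  ψ = 0.6928: g = -0.00002, g' = -0.3953 → ψ = 0.6927
Converged at ψ = 0.6927.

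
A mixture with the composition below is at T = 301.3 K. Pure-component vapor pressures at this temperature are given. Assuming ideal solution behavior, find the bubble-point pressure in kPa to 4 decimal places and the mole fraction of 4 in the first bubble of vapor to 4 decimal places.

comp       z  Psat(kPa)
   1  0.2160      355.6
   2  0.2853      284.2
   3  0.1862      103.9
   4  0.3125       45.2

At the bubble point ψ → 0, so ΣzᵢKᵢ = 1 with Kᵢ = Pᵢˢᵃᵗ/P ⇒ P = ΣzᵢPᵢˢᵃᵗ.
P = 0.2160·355.6 + 0.2853·284.2 + 0.1862·103.9 + 0.3125·45.2 = 191.3630 kPa
yᵢ = zᵢPᵢˢᵃᵗ/P ⇒ y_4 = 0.3125·45.2/191.3630 = 0.0738

Pbub = 191.3630 kPa, y_4 = 0.0738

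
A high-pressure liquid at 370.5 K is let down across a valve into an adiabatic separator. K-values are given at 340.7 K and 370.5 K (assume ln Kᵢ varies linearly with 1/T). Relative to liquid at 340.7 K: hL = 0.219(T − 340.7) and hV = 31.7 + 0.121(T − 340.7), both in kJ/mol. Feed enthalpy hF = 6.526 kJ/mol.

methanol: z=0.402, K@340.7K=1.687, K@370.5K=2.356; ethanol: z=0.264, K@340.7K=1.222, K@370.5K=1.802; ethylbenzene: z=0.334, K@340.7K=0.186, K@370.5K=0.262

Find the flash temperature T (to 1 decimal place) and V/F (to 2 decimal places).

Adiabatic flash: solve Rachford–Rice at each trial T, then check hF = ψ·hV(T) + (1−ψ)·hL(T).
  T = 340.7 K: K = (1.687, 1.222, 0.186), RR gives ψ = 0.144, H_out = 4.574 kJ/mol
  T = 370.5 K: K = (2.356, 1.802, 0.262), RR gives ψ = 0.601, H_out = 23.831 kJ/mol
  T = 355.6 K: K = (2.008, 1.496, 0.222), RR gives ψ = 0.430, H_out = 16.280 kJ/mol
  T = 348.1 K: K = (1.843, 1.354, 0.204), RR gives ψ = 0.309, H_out = 11.204 kJ/mol
  T = 344.4 K: K = (1.764, 1.287, 0.195), RR gives ψ = 0.234, H_out = 8.152 kJ/mol
  T = 342.5 K: K = (1.724, 1.253, 0.190), RR gives ψ = 0.190, H_out = 6.390 kJ/mol
Linear interpolation between T = 342.5 (H_out = 6.390) and T = 344.4 (H_out = 8.152) on hF = 6.526 gives T ≈ 342.6 K, at which ψ = 0.19.

T = 342.6 K, V/F = 0.19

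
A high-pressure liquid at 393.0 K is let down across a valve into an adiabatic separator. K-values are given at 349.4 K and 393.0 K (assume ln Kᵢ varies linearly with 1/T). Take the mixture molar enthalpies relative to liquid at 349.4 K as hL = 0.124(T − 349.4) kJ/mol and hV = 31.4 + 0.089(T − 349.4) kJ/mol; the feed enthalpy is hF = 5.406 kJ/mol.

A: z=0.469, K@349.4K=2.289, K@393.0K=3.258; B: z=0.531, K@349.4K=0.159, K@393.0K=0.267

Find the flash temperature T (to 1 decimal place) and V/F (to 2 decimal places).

Adiabatic flash: solve Rachford–Rice at each trial T, then check hF = ψ·hV(T) + (1−ψ)·hL(T).
  T = 349.4 K: K = (2.289, 0.159), RR gives ψ = 0.146, H_out = 4.576 kJ/mol
  T = 393.0 K: K = (3.258, 0.267), RR gives ψ = 0.405, H_out = 17.496 kJ/mol
  T = 371.2 K: K = (2.759, 0.209), RR gives ψ = 0.291, H_out = 11.626 kJ/mol
  T = 360.3 K: K = (2.520, 0.183), RR gives ψ = 0.225, H_out = 8.327 kJ/mol
  T = 354.9 K: K = (2.405, 0.171), RR gives ψ = 0.188, H_out = 6.539 kJ/mol
  T = 352.1 K: K = (2.346, 0.165), RR gives ψ = 0.167, H_out = 5.560 kJ/mol
  T = 350.8 K: K = (2.318, 0.162), RR gives ψ = 0.157, H_out = 5.091 kJ/mol
Linear interpolation between T = 350.8 (H_out = 5.091) and T = 352.1 (H_out = 5.560) on hF = 5.406 gives T ≈ 351.7 K, at which ψ = 0.16.

T = 351.7 K, V/F = 0.16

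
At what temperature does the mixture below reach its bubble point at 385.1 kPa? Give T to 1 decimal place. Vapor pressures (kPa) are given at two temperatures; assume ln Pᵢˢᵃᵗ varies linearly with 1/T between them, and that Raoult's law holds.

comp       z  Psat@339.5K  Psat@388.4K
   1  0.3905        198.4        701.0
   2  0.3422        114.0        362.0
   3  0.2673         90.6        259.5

T = 379.6 K

Bubble-point temperature: ΣzᵢPᵢˢᵃᵗ(T) = P. Interpolate ln Pᵢˢᵃᵗ = aᵢ + bᵢ/T.
  T = 339.5 K: ΣzᵢPᵢˢᵃᵗ = 140.70 kPa
  T = 388.4 K: ΣzᵢPᵢˢᵃᵗ = 466.98 kPa
  T = 363.9 K: ΣzᵢPᵢˢᵃᵗ = 266.34 kPa
  T = 376.1 K: ΣzᵢPᵢˢᵃᵗ = 355.44 kPa
  T = 382.2 K: ΣzᵢPᵢˢᵃᵗ = 407.84 kPa
  T = 379.1 K: ΣzᵢPᵢˢᵃᵗ = 380.52 kPa
  T = 380.6 K: ΣzᵢPᵢˢᵃᵗ = 393.56 kPa
Interpolating between 379.1 K and 380.6 K gives T ≈ 379.6 K.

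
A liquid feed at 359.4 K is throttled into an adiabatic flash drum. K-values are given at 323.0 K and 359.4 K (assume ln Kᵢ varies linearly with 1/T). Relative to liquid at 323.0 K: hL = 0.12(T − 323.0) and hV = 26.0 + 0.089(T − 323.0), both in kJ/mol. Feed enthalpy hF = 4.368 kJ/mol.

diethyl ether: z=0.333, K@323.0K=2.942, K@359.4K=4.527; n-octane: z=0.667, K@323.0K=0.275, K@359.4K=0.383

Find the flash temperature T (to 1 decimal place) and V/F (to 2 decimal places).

Adiabatic flash: solve Rachford–Rice at each trial T, then check hF = ψ·hV(T) + (1−ψ)·hL(T).
  T = 323.0 K: K = (2.942, 0.275), RR gives ψ = 0.116, H_out = 3.012 kJ/mol
  T = 359.4 K: K = (4.527, 0.383), RR gives ψ = 0.351, H_out = 13.088 kJ/mol
  T = 341.2 K: K = (3.692, 0.327), RR gives ψ = 0.247, H_out = 8.474 kJ/mol
  T = 332.1 K: K = (3.306, 0.301), RR gives ψ = 0.187, H_out = 5.901 kJ/mol
  T = 327.6 K: K = (3.123, 0.288), RR gives ψ = 0.153, H_out = 4.521 kJ/mol
  T = 325.3 K: K = (3.032, 0.281), RR gives ψ = 0.135, H_out = 3.780 kJ/mol
Linear interpolation between T = 325.3 (H_out = 3.780) and T = 327.6 (H_out = 4.521) on hF = 4.368 gives T ≈ 327.1 K, at which ψ = 0.15.

T = 327.1 K, V/F = 0.15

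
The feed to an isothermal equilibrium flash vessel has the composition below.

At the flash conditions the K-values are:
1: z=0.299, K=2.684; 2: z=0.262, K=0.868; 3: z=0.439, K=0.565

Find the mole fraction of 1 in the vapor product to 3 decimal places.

y_1 = 0.444

Newton–Raphson from ψ = 0.31:
  ψ = 0.310: g = 0.0740, g' = -0.482 → ψ = 0.464
  ψ = 0.464: g = 0.0067, g' = -0.403 → ψ = 0.480
Converged at ψ = 0.480.
Compositions from xᵢ = zᵢ/(1+ψ(Kᵢ−1)), yᵢ = Kᵢxᵢ:
  1: x = 0.165, y = 0.444
  2: x = 0.280, y = 0.243
  3: x = 0.555, y = 0.314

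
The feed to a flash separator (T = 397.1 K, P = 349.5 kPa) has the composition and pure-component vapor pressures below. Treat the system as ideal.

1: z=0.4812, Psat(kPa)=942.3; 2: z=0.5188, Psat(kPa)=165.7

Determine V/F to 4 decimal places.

Raoult's law: Kᵢ = Pᵢˢᵃᵗ/P = Pᵢˢᵃᵗ/349.5.
  K_1 = 942.3/349.5 = 2.696137, K_2 = 165.7/349.5 = 0.474106
Binary case is linear: z₁(K₁−1)(1+V/F(K₂−1)) + z₂(K₂−1)(1+V/F(K₁−1)) = 0
⇒ V/F = [z₁(K₁−1)+z₂(K₂−1)] / [−(K₁−1)(K₂−1)] = 0.54335/0.89199 = 0.6091

V/F = 0.6091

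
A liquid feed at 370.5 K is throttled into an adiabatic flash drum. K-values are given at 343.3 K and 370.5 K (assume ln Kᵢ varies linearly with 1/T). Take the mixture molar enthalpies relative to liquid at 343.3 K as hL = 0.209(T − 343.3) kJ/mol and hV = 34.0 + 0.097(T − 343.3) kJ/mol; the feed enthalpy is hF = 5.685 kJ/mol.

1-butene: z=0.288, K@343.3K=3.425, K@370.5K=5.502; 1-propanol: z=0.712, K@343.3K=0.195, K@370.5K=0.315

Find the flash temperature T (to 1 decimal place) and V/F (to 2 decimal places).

Adiabatic flash: solve Rachford–Rice at each trial T, then check hF = ψ·hV(T) + (1−ψ)·hL(T).
  T = 343.3 K: K = (3.425, 0.195), RR gives ψ = 0.064, H_out = 2.181 kJ/mol
  T = 370.5 K: K = (5.502, 0.315), RR gives ψ = 0.262, H_out = 13.803 kJ/mol
  T = 356.9 K: K = (4.380, 0.250), RR gives ψ = 0.173, H_out = 8.475 kJ/mol
  T = 350.1 K: K = (3.883, 0.221), RR gives ψ = 0.123, H_out = 5.506 kJ/mol
  T = 353.5 K: K = (4.126, 0.235), RR gives ψ = 0.149, H_out = 7.026 kJ/mol
  T = 351.8 K: K = (4.003, 0.228), RR gives ψ = 0.136, H_out = 6.276 kJ/mol
Linear interpolation between T = 350.1 (H_out = 5.506) and T = 351.8 (H_out = 6.276) on hF = 5.685 gives T ≈ 350.5 K, at which ψ = 0.13.

T = 350.5 K, V/F = 0.13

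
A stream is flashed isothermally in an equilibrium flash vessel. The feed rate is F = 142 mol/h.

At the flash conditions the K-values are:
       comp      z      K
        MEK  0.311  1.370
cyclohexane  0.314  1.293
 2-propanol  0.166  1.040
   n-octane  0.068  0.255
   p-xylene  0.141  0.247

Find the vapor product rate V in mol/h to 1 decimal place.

V = 38.2 mol/h

Newton–Raphson from ψ = 0.67:
  ψ = 0.670: g = -0.1398, g' = -0.523 → ψ = 0.402
  ψ = 0.402: g = -0.0357, g' = -0.296 → ψ = 0.282
  ψ = 0.282: g = -0.0031, g' = -0.247 → ψ = 0.269
Converged at ψ = 0.269.
Then V = ψ·F = 0.2690·142 = 38.2 mol/h and L = F − V = 103.8 mol/h.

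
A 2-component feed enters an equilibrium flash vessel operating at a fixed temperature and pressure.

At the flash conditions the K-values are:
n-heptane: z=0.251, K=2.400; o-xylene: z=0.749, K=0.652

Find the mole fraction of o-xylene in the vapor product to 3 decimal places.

y_o-xylene = 0.522

Rachford–Rice: g(V/F) = Σ zᵢ(Kᵢ−1)/(1+V/F(Kᵢ−1)) = 0.
Feasibility: ΣzᵢKᵢ = 1.091, Σzᵢ/Kᵢ = 1.253 — both > 1, two phases present.
Binary case is linear: z₁(K₁−1)(1+V/F(K₂−1)) + z₂(K₂−1)(1+V/F(K₁−1)) = 0
⇒ V/F = [z₁(K₁−1)+z₂(K₂−1)] / [−(K₁−1)(K₂−1)] = 0.0907/0.4872 = 0.186
Compositions from xᵢ = zᵢ/(1+V/F(Kᵢ−1)), yᵢ = Kᵢxᵢ:
  n-heptane: x = 0.199, y = 0.478
  o-xylene: x = 0.801, y = 0.522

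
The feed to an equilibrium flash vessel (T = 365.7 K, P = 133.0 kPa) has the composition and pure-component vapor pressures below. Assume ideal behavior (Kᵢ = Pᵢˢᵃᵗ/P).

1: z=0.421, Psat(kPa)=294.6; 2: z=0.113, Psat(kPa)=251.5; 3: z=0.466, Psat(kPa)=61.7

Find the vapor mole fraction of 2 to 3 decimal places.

y_2 = 0.140

Raoult's law: Kᵢ = Pᵢˢᵃᵗ/P = Pᵢˢᵃᵗ/133.0.
  K_1 = 294.6/133.0 = 2.21504, K_2 = 251.5/133.0 = 1.89098, K_3 = 61.7/133.0 = 0.46391
Rachford–Rice: g(V/F) = Σ zᵢ(Kᵢ−1)/(1+V/F(Kᵢ−1)) = 0.
g(0) = ΣzᵢKᵢ − 1 = 0.362 and g(1) = 1 − Σzᵢ/Kᵢ = -0.254, so a root lies in (0, 1).
Iterate (Newton) starting at V/F = 0.68:
  V/F = 0.680: g = -0.0503, g' = -0.553 → V/F = 0.589
  V/F = 0.589: g = -0.0009, g' = -0.536 → V/F = 0.587
Converged at V/F = 0.587.
Compositions from xᵢ = zᵢ/(1+V/F(Kᵢ−1)), yᵢ = Kᵢxᵢ:
  1: x = 0.246, y = 0.544
  2: x = 0.074, y = 0.140
  3: x = 0.680, y = 0.316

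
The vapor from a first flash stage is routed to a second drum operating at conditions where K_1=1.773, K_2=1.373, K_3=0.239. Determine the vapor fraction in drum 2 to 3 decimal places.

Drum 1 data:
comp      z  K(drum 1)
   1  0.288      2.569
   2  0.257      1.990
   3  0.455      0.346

V/F (drum 2) = 0.616

Drum 1:
Newton iteration, ψ₁⁰ = 0.51:
  ψ₁ = 0.510: g = -0.0264, g' = -0.768 → ψ₁ = 0.476
  ψ₁ = 0.476: g = -0.0002, g' = -0.759 → ψ₁ = 0.475
Converged at ψ₁ = 0.475.
Drum-1 compositions:
  1: x = 0.165, y = 0.424
  2: x = 0.175, y = 0.348
  3: x = 0.660, y = 0.228
Drum-2 feed = drum-1 vapor: z₂ = (0.4238, 0.3478, 0.2285).
Drum 2:
Material balance + equilibrium reduce to Σ zᵢ(Kᵢ−1)/(1+ψ₂(Kᵢ−1)) = 0.
Check two-phase: ΣzᵢKᵢ = 1.283 > 1 and Σzᵢ/Kᵢ = 1.448 > 1, so g(0) = 0.283 > 0 and g(1) = -0.448 < 0.
Newton–Raphson from ψ₂ = 0.45:
  ψ₂ = 0.450: g = 0.0897, g' = -0.481 → ψ₂ = 0.637
  ψ₂ = 0.637: g = -0.0128, g' = -0.643 → ψ₂ = 0.617
  ψ₂ = 0.617: g = -0.0003, g' = -0.618 → ψ₂ = 0.616
Converged at ψ₂ = 0.616.
  1: x = 0.287, y = 0.509
  2: x = 0.283, y = 0.388
  3: x = 0.430, y = 0.103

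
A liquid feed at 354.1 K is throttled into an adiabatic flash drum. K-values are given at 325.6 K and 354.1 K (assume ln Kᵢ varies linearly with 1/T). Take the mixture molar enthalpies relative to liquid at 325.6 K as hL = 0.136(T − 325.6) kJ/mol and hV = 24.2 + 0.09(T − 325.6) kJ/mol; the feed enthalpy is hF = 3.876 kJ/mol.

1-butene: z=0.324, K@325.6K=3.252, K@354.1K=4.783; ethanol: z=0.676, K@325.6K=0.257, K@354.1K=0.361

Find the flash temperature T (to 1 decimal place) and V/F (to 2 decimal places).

T = 327.4 K, V/F = 0.15

Adiabatic flash: solve Rachford–Rice at each trial T, then check hF = ψ·hV(T) + (1−ψ)·hL(T).
  T = 325.6 K: K = (3.252, 0.257), RR gives ψ = 0.136, H_out = 3.289 kJ/mol
  T = 354.1 K: K = (4.783, 0.361), RR gives ψ = 0.328, H_out = 11.392 kJ/mol
  T = 339.9 K: K = (3.979, 0.307), RR gives ψ = 0.241, H_out = 7.608 kJ/mol
  T = 332.8 K: K = (3.607, 0.282), RR gives ψ = 0.192, H_out = 5.555 kJ/mol
  T = 329.2 K: K = (3.427, 0.269), RR gives ψ = 0.165, H_out = 4.450 kJ/mol
  T = 327.4 K: K = (3.339, 0.263), RR gives ψ = 0.151, H_out = 3.877 kJ/mol
Linear interpolation between T = 325.6 (H_out = 3.289) and T = 327.4 (H_out = 3.877) on hF = 3.876 gives T ≈ 327.4 K, at which ψ = 0.15.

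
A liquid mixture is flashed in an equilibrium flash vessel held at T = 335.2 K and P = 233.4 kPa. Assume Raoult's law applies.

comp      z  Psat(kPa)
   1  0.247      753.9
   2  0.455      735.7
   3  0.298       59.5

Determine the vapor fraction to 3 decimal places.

ψ = 0.805

Raoult's law: Kᵢ = Pᵢˢᵃᵗ/P = Pᵢˢᵃᵗ/233.4.
  K_1 = 753.9/233.4 = 3.23008, K_2 = 735.7/233.4 = 3.15210, K_3 = 59.5/233.4 = 0.25493
Rachford–Rice: g(ψ) = Σ zᵢ(Kᵢ−1)/(1+ψ(Kᵢ−1)) = 0.
Check two-phase: ΣzᵢKᵢ = 2.308 > 1 and Σzᵢ/Kᵢ = 1.390 > 1, so g(0) = 1.308 > 0 and g(1) = -0.390 < 0.
Newton–Raphson from ψ = 0.66:
  ψ = 0.660: g = 0.1906, g' = -1.201 → ψ = 0.819
  ψ = 0.819: g = -0.0197, g' = -1.517 → ψ = 0.806
  ψ = 0.806: g = -0.0003, g' = -1.474 → ψ = 0.805
Converged at ψ = 0.805.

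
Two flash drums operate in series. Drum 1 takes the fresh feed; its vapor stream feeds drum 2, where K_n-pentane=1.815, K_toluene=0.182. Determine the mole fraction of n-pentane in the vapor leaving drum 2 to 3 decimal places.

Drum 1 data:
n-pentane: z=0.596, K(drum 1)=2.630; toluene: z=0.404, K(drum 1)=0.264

Drum 1:
Let ψ₁ = V/F and solve Σ zᵢ(Kᵢ−1)/(1+ψ₁(Kᵢ−1)) = 0.
Feasibility: ΣzᵢKᵢ = 1.674, Σzᵢ/Kᵢ = 1.757 — both > 1, two phases present.
Iterate (Newton) starting at ψ₁ = 0.54:
  ψ₁ = 0.540: g = 0.0232, g' = -1.051 → ψ₁ = 0.562
Converged at ψ₁ = 0.562.
Drum-1 compositions:
  n-pentane: x = 0.311, y = 0.818
  toluene: x = 0.689, y = 0.182
Drum-2 feed = drum-1 vapor: z₂ = (0.8181, 0.1819).
Drum 2:
Rachford–Rice: g(ψ₂) = Σ zᵢ(Kᵢ−1)/(1+ψ₂(Kᵢ−1)) = 0.
Feasibility: ΣzᵢKᵢ = 1.518, Σzᵢ/Kᵢ = 1.450 — both > 1, two phases present.
Newton–Raphson from ψ₂ = 0.5:
  ψ₂ = 0.500: g = 0.2220, g' = -0.623 → ψ₂ = 0.856
  ψ₂ = 0.856: g = -0.1042, g' = -1.546 → ψ₂ = 0.789
  ψ₂ = 0.789: g = -0.0138, g' = -1.169 → ψ₂ = 0.777
Converged at ψ₂ = 0.777.
  n-pentane: x = 0.501, y = 0.909
  toluene: x = 0.499, y = 0.091

y_n-pentane (drum 2) = 0.909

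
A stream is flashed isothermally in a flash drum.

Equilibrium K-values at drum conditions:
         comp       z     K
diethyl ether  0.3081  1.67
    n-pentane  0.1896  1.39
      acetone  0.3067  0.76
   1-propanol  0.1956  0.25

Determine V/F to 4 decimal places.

V/F = 0.2024

Newton–Raphson from V/F = 0.5:
  V/F = 0.5000: g = -0.10186, g' = -0.4023 → V/F = 0.2468
  V/F = 0.2468: g = -0.01367, g' = -0.3115 → V/F = 0.2029
  V/F = 0.2029: g = -0.00016, g' = -0.3045 → V/F = 0.2024
Converged at V/F = 0.2024.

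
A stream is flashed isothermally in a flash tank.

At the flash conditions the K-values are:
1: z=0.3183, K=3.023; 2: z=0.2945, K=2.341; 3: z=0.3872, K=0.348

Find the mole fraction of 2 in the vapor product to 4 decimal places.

y_2 = 0.3541

Material balance + equilibrium reduce to Σ zᵢ(Kᵢ−1)/(1+V/F(Kᵢ−1)) = 0.
g(0) = ΣzᵢKᵢ − 1 = 0.7864 and g(1) = 1 − Σzᵢ/Kᵢ = -0.3437, so a root lies in (0, 1).
Iterate (Newton) starting at V/F = 0.5:
  V/F = 0.5000: g = 0.18197, g' = -0.8741 → V/F = 0.7082
  V/F = 0.7082: g = -0.00176, g' = -0.9276 → V/F = 0.7063
Converged at V/F = 0.7063.
Compositions from xᵢ = zᵢ/(1+V/F(Kᵢ−1)), yᵢ = Kᵢxᵢ:
  1: x = 0.1311, y = 0.3962
  2: x = 0.1512, y = 0.3541
  3: x = 0.7177, y = 0.2498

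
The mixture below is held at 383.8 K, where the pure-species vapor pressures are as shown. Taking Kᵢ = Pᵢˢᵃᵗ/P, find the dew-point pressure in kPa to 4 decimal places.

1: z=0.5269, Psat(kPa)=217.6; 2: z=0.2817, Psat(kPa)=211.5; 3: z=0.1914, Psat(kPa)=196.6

At the dew point ψ → 1, so Σzᵢ/Kᵢ = 1 with Kᵢ = Pᵢˢᵃᵗ/P ⇒ 1/P = Σzᵢ/Pᵢˢᵃᵗ.
1/P = 0.5269/217.6 + 0.2817/211.5 + 0.1914/196.6 = 0.0047269 ⇒ P = 211.5560 kPa

Pdew = 211.5560 kPa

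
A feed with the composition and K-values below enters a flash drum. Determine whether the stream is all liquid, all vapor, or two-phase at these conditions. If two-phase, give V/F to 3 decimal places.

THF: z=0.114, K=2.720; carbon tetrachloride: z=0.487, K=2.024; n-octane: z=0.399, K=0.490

ΣzᵢKᵢ = 1.491; Σzᵢ/Kᵢ = 1.097.
Both exceed 1, so a two-phase solution exists.
Newton iteration, ψ⁰ = 0.67:
  ψ = 0.670: g = 0.0778, g' = -0.492 → ψ = 0.828
  ψ = 0.828: g = -0.0015, g' = -0.518 → ψ = 0.825
Converged at ψ = 0.825.

two-phase, V/F = 0.825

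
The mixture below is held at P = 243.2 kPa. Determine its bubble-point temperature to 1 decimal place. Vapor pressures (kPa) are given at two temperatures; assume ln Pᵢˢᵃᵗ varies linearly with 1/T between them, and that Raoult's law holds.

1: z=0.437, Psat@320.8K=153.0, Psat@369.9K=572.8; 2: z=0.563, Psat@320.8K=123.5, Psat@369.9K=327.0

Bubble-point temperature: ΣzᵢPᵢˢᵃᵗ(T) = P. Interpolate ln Pᵢˢᵃᵗ = aᵢ + bᵢ/T.
  T = 320.8 K: ΣzᵢPᵢˢᵃᵗ = 136.39 kPa
  T = 369.9 K: ΣzᵢPᵢˢᵃᵗ = 434.41 kPa
  T = 345.4 K: ΣzᵢPᵢˢᵃᵗ = 253.00 kPa
  T = 333.1 K: ΣzᵢPᵢˢᵃᵗ = 187.69 kPa
  T = 339.2 K: ΣzᵢPᵢˢᵃᵗ = 218.19 kPa
  T = 342.3 K: ΣzᵢPᵢˢᵃᵗ = 235.09 kPa
  T = 343.9 K: ΣzᵢPᵢˢᵃᵗ = 244.21 kPa
Interpolating between 342.3 K and 343.9 K gives T ≈ 343.7 K.

T = 343.7 K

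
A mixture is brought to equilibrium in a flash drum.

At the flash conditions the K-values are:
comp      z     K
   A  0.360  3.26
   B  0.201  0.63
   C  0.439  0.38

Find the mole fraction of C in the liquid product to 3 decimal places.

Iterate (Newton) starting at β = 0.7:
  β = 0.700: g = -0.2661, g' = -0.853 → β = 0.388
  β = 0.388: g = -0.0116, g' = -0.852 → β = 0.374
Converged at β = 0.374.
Compositions from xᵢ = zᵢ/(1+β(Kᵢ−1)), yᵢ = Kᵢxᵢ:
  A: x = 0.195, y = 0.636
  B: x = 0.233, y = 0.147
  C: x = 0.572, y = 0.217

x_C = 0.572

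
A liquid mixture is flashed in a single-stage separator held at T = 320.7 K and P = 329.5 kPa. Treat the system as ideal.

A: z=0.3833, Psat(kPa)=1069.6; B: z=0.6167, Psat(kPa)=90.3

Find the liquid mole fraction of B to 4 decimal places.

x_B = 0.7557

Raoult's law: Kᵢ = Pᵢˢᵃᵗ/P = Pᵢˢᵃᵗ/329.5.
  K_A = 1069.6/329.5 = 3.246131, K_B = 90.3/329.5 = 0.274052
Let β = V/F and solve Σ zᵢ(Kᵢ−1)/(1+β(Kᵢ−1)) = 0.
Feasibility: ΣzᵢKᵢ = 1.4132, Σzᵢ/Kᵢ = 2.3684 — both > 1, two phases present.
Newton–Raphson from β = 0.5:
  β = 0.5000: g = -0.29727, g' = -1.2299 → β = 0.2583
  β = 0.2583: g = -0.00618, g' = -1.2668 → β = 0.2534
Converged at β = 0.2534.
Compositions from xᵢ = zᵢ/(1+β(Kᵢ−1)), yᵢ = Kᵢxᵢ:
  A: x = 0.2443, y = 0.7929
  B: x = 0.7557, y = 0.2071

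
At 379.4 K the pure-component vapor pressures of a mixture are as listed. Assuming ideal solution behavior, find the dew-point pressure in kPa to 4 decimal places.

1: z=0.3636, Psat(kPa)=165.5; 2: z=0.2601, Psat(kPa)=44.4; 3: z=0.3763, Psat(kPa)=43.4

Pdew = 59.7886 kPa

At the dew point ψ → 1, so Σzᵢ/Kᵢ = 1 with Kᵢ = Pᵢˢᵃᵗ/P ⇒ 1/P = Σzᵢ/Pᵢˢᵃᵗ.
1/P = 0.3636/165.5 + 0.2601/44.4 + 0.3763/43.4 = 0.0167256 ⇒ P = 59.7886 kPa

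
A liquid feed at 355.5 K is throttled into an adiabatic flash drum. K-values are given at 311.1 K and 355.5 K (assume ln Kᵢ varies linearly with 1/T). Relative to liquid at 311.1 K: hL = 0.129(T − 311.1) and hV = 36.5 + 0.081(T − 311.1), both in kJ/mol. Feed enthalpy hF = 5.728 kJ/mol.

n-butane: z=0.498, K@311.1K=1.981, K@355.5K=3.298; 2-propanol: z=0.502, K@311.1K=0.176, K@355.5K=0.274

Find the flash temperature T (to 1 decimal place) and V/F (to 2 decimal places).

Adiabatic flash: solve Rachford–Rice at each trial T, then check hF = ψ·hV(T) + (1−ψ)·hL(T).
  T = 311.1 K: K = (1.981, 0.176), RR gives ψ = 0.093, H_out = 3.382 kJ/mol
  T = 355.5 K: K = (3.298, 0.274), RR gives ψ = 0.467, H_out = 21.795 kJ/mol
  T = 333.3 K: K = (2.600, 0.223), RR gives ψ = 0.327, H_out = 14.452 kJ/mol
  T = 322.2 K: K = (2.280, 0.199), RR gives ψ = 0.229, H_out = 9.684 kJ/mol
  T = 316.6 K: K = (2.127, 0.187), RR gives ψ = 0.167, H_out = 6.763 kJ/mol
  T = 313.9 K: K = (2.054, 0.182), RR gives ψ = 0.132, H_out = 5.178 kJ/mol
  T = 315.2 K: K = (2.089, 0.184), RR gives ψ = 0.150, H_out = 5.958 kJ/mol
Linear interpolation between T = 313.9 (H_out = 5.178) and T = 315.2 (H_out = 5.958) on hF = 5.728 gives T ≈ 314.8 K, at which ψ = 0.14.

T = 314.8 K, V/F = 0.14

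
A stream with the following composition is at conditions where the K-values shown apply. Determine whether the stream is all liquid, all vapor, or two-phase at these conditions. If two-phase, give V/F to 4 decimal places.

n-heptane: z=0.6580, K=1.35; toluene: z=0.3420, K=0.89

ΣzᵢKᵢ = 1.1927; Σzᵢ/Kᵢ = 0.8717.
Since Σzᵢ/Kᵢ < 1 the mixture is above its dew point — single vapor phase.

all vapor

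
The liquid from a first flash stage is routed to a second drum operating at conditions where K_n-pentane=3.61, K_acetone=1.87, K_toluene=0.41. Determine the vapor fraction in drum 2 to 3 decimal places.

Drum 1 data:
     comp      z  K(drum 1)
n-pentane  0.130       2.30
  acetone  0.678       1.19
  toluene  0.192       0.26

Drum 1:
Iterate (Newton) starting at ψ₁ = 0.44:
  ψ₁ = 0.440: g = 0.0157, g' = -0.341 → ψ₁ = 0.486
  ψ₁ = 0.486: g = -0.0004, g' = -0.359 → ψ₁ = 0.485
Converged at ψ₁ = 0.485.
Drum-1 compositions:
  n-pentane: x = 0.080, y = 0.183
  acetone: x = 0.621, y = 0.739
  toluene: x = 0.299, y = 0.078
Drum-2 feed = drum-1 liquid: z₂ = (0.0797, 0.6208, 0.2995).
Drum 2:
Iterate (Newton) starting at ψ₂ = 0.5:
  ψ₂ = 0.500: g = 0.2160, g' = -0.540 → ψ₂ = 0.900
  ψ₂ = 0.900: g = -0.0116, g' = -0.670 → ψ₂ = 0.883
  ψ₂ = 0.883: g = -0.0001, g' = -0.654 → ψ₂ = 0.882
Converged at ψ₂ = 0.882.
  n-pentane: x = 0.024, y = 0.087
  acetone: x = 0.351, y = 0.657
  toluene: x = 0.625, y = 0.256

V/F (drum 2) = 0.882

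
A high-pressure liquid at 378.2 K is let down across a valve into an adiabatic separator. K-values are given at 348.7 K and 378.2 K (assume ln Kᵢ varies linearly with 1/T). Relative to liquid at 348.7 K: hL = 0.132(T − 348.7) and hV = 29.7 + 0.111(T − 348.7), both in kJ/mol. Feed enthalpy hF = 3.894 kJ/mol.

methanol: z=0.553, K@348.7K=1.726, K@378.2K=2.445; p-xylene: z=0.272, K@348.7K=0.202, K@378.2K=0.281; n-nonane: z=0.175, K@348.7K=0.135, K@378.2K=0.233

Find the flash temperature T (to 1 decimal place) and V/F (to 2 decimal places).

Adiabatic flash: solve Rachford–Rice at each trial T, then check hF = ψ·hV(T) + (1−ψ)·hL(T).
  T = 348.7 K: K = (1.726, 0.202, 0.135), RR gives ψ = 0.055, H_out = 1.639 kJ/mol
  T = 378.2 K: K = (2.445, 0.281, 0.233), RR gives ψ = 0.440, H_out = 16.684 kJ/mol
  T = 363.4 K: K = (2.068, 0.240, 0.179), RR gives ψ = 0.286, H_out = 10.358 kJ/mol
  T = 356.0 K: K = (1.891, 0.220, 0.156), RR gives ψ = 0.185, H_out = 6.442 kJ/mol
  T = 352.4 K: K = (1.809, 0.211, 0.145), RR gives ψ = 0.126, H_out = 4.223 kJ/mol
  T = 350.5 K: K = (1.766, 0.206, 0.140), RR gives ψ = 0.091, H_out = 2.940 kJ/mol
Linear interpolation between T = 350.5 (H_out = 2.940) and T = 352.4 (H_out = 4.223) on hF = 3.894 gives T ≈ 351.9 K, at which ψ = 0.12.

T = 351.9 K, V/F = 0.12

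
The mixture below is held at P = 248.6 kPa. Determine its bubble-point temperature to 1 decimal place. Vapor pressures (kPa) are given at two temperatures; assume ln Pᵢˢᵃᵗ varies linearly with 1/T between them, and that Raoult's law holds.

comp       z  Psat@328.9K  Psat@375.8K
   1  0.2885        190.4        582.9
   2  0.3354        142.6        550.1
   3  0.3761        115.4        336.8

T = 348.4 K

Bubble-point temperature: ΣzᵢPᵢˢᵃᵗ(T) = P. Interpolate ln Pᵢˢᵃᵗ = aᵢ + bᵢ/T.
  T = 328.9 K: ΣzᵢPᵢˢᵃᵗ = 146.16 kPa
  T = 375.8 K: ΣzᵢPᵢˢᵃᵗ = 479.34 kPa
  T = 352.4 K: ΣzᵢPᵢˢᵃᵗ = 275.20 kPa
  T = 340.6 K: ΣzᵢPᵢˢᵃᵗ = 202.38 kPa
  T = 346.5 K: ΣzᵢPᵢˢᵃᵗ = 236.58 kPa
  T = 349.4 K: ΣzᵢPᵢˢᵃᵗ = 254.99 kPa
Interpolating between 346.5 K and 349.4 K gives T ≈ 348.4 K.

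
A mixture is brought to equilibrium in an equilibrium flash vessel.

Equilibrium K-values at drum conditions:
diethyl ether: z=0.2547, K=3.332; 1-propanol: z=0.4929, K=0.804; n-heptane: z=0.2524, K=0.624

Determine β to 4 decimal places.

β = 0.6493

Newton–Raphson from β = 0.59:
  β = 0.5900: g = 0.01880, g' = -0.3285 → β = 0.6472
  β = 0.6472: g = 0.00063, g' = -0.3071 → β = 0.6493
Converged at β = 0.6493.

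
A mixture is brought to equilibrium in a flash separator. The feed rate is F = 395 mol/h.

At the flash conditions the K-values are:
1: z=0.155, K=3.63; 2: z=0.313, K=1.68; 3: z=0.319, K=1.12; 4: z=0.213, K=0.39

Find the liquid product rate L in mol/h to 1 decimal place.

L = 39.8 mol/h

Rachford–Rice: g(ψ) = Σ zᵢ(Kᵢ−1)/(1+ψ(Kᵢ−1)) = 0.
g(0) = ΣzᵢKᵢ − 1 = 0.529 and g(1) = 1 − Σzᵢ/Kᵢ = -0.060, so a root lies in (0, 1).
Iterate (Newton) starting at ψ = 0.36:
  ψ = 0.360: g = 0.2506, g' = -0.511 → ψ = 0.851
  ψ = 0.851: g = 0.0254, g' = -0.507 → ψ = 0.901
  ψ = 0.901: g = -0.0009, g' = -0.544 → ψ = 0.899
Converged at ψ = 0.899.
Then V = ψ·F = 0.8992·395 = 355.2 mol/h and L = F − V = 39.8 mol/h.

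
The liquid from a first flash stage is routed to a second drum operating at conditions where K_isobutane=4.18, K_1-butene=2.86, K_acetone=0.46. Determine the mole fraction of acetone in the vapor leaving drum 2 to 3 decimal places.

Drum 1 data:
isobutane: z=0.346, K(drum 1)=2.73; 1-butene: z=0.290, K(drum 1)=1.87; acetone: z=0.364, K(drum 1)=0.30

Drum 1:
Newton iteration, ψ₁⁰ = 0.4:
  ψ₁ = 0.400: g = 0.1870, g' = -0.827 → ψ₁ = 0.626
  ψ₁ = 0.626: g = -0.0031, g' = -0.896 → ψ₁ = 0.623
Converged at ψ₁ = 0.623.
Drum-1 compositions:
  isobutane: x = 0.167, y = 0.455
  1-butene: x = 0.188, y = 0.352
  acetone: x = 0.645, y = 0.194
Drum-2 feed = drum-1 liquid: z₂ = (0.1665, 0.1881, 0.6454).
Drum 2:
Material balance + equilibrium reduce to Σ zᵢ(Kᵢ−1)/(1+ψ₂(Kᵢ−1)) = 0.
g(0) = ΣzᵢKᵢ − 1 = 0.531 and g(1) = 1 − Σzᵢ/Kᵢ = -0.509, so a root lies in (0, 1).
Newton–Raphson from ψ₂ = 0.36:
  ψ₂ = 0.360: g = 0.0239, g' = -0.890 → ψ₂ = 0.387
Converged at ψ₂ = 0.387.
  isobutane: x = 0.075, y = 0.312
  1-butene: x = 0.109, y = 0.313
  acetone: x = 0.816, y = 0.375

y_acetone (drum 2) = 0.375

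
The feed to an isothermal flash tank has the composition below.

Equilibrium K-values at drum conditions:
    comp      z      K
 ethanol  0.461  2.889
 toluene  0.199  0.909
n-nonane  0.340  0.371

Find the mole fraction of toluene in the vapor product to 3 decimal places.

y_toluene = 0.193

Newton–Raphson from ψ = 0.52:
  ψ = 0.520: g = 0.1025, g' = -0.718 → ψ = 0.663
  ψ = 0.663: g = 0.0006, g' = -0.722 → ψ = 0.664
Converged at ψ = 0.664.
Compositions from xᵢ = zᵢ/(1+ψ(Kᵢ−1)), yᵢ = Kᵢxᵢ:
  ethanol: x = 0.205, y = 0.591
  toluene: x = 0.212, y = 0.193
  n-nonane: x = 0.584, y = 0.217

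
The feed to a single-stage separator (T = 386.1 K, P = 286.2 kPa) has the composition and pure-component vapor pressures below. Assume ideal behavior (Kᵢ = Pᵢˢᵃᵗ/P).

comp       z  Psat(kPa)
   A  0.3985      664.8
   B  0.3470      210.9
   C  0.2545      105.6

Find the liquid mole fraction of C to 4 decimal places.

Raoult's law: Kᵢ = Pᵢˢᵃᵗ/P = Pᵢˢᵃᵗ/286.2.
  K_A = 664.8/286.2 = 2.322851, K_B = 210.9/286.2 = 0.736897, K_C = 105.6/286.2 = 0.368973
Newton iteration, V/F⁰ = 0.5:
  V/F = 0.5000: g = -0.02246, g' = -0.5008 → V/F = 0.4552
Converged at V/F = 0.4552.
Compositions from xᵢ = zᵢ/(1+V/F(Kᵢ−1)), yᵢ = Kᵢxᵢ:
  A: x = 0.2487, y = 0.5778
  B: x = 0.3942, y = 0.2905
  C: x = 0.3571, y = 0.1317

x_C = 0.3571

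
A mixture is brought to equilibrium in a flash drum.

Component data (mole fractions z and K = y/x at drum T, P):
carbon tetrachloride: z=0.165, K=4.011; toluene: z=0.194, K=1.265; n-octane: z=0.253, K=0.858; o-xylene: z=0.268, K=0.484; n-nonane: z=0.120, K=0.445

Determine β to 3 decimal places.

β = 0.349

Newton–Raphson from β = 0.5:
  β = 0.500: g = -0.0735, g' = -0.455 → β = 0.338
  β = 0.338: g = 0.0059, g' = -0.545 → β = 0.349
Converged at β = 0.349.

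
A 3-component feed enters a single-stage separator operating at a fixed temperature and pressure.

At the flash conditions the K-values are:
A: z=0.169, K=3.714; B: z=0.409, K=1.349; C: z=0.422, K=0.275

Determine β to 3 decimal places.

β = 0.289

Rachford–Rice: g(β) = Σ zᵢ(Kᵢ−1)/(1+β(Kᵢ−1)) = 0.
g(0) = ΣzᵢKᵢ − 1 = 0.295 and g(1) = 1 − Σzᵢ/Kᵢ = -0.883, so a root lies in (0, 1).
Newton iteration, β⁰ = 0.33:
  β = 0.330: g = -0.0322, g' = -0.770 → β = 0.288
  β = 0.288: g = 0.0003, g' = -0.788 → β = 0.289
Converged at β = 0.289.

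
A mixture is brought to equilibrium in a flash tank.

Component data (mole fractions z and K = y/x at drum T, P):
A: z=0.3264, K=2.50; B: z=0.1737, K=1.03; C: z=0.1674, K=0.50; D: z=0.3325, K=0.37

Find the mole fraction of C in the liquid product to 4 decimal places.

Newton–Raphson from V/F = 0.5:
  V/F = 0.5000: g = -0.13250, g' = -0.5956 → V/F = 0.2775
  V/F = 0.2775: g = -0.00020, g' = -0.6165 → V/F = 0.2772
Converged at V/F = 0.2772.
Compositions from xᵢ = zᵢ/(1+V/F(Kᵢ−1)), yᵢ = Kᵢxᵢ:
  A: x = 0.2305, y = 0.5763
  B: x = 0.1723, y = 0.1774
  C: x = 0.1943, y = 0.0972
  D: x = 0.4029, y = 0.1491

x_C = 0.1943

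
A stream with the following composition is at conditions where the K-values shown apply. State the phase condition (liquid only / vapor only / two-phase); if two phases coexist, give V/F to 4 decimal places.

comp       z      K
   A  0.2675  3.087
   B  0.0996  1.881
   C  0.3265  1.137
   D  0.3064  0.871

vapor only

ΣzᵢKᵢ = 1.6512; Σzᵢ/Kᵢ = 0.7785.
Since Σzᵢ/Kᵢ < 1 the mixture is above its dew point — single vapor phase.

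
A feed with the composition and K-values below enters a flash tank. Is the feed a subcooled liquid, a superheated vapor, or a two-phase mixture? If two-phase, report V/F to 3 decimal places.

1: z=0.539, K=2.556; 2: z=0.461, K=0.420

two-phase, V/F = 0.633

ΣzᵢKᵢ = 1.571; Σzᵢ/Kᵢ = 1.308.
Both exceed 1, so a two-phase solution exists.
Binary case is linear: z₁(K₁−1)(1+ψ(K₂−1)) + z₂(K₂−1)(1+ψ(K₁−1)) = 0
⇒ ψ = [z₁(K₁−1)+z₂(K₂−1)] / [−(K₁−1)(K₂−1)] = 0.5713/0.9025 = 0.633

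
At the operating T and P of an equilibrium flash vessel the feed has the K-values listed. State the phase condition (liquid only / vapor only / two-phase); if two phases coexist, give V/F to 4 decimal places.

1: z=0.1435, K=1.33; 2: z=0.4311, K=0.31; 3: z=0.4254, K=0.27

ΣzᵢKᵢ = 0.4394; Σzᵢ/Kᵢ = 3.0741.
Since ΣzᵢKᵢ < 1 the mixture is below its bubble point — single liquid phase.

liquid only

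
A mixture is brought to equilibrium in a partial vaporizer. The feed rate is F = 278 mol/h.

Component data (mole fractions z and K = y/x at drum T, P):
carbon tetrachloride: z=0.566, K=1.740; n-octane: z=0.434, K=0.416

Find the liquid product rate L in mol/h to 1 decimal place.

L = 171.6 mol/h

Binary case is linear: z₁(K₁−1)(1+ψ(K₂−1)) + z₂(K₂−1)(1+ψ(K₁−1)) = 0
⇒ ψ = [z₁(K₁−1)+z₂(K₂−1)] / [−(K₁−1)(K₂−1)] = 0.1654/0.4322 = 0.383
Then V = ψ·F = 0.3827·278 = 106.4 mol/h and L = F − V = 171.6 mol/h.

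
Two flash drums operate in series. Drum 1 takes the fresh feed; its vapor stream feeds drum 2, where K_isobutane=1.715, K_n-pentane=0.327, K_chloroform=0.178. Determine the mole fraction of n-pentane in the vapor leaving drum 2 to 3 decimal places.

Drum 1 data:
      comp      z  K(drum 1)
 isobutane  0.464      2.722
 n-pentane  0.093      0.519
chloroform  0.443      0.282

Drum 1:
Rachford–Rice: g(ψ₁) = Σ zᵢ(Kᵢ−1)/(1+ψ₁(Kᵢ−1)) = 0.
g(0) = ΣzᵢKᵢ − 1 = 0.436 and g(1) = 1 − Σzᵢ/Kᵢ = -0.921, so a root lies in (0, 1).
Newton–Raphson from ψ₁ = 0.5:
  ψ₁ = 0.500: g = -0.1258, g' = -0.990 → ψ₁ = 0.373
  ψ₁ = 0.373: g = -0.0024, g' = -0.968 → ψ₁ = 0.371
Converged at ψ₁ = 0.371.
Drum-1 compositions:
  isobutane: x = 0.283, y = 0.771
  n-pentane: x = 0.113, y = 0.059
  chloroform: x = 0.604, y = 0.170
Drum-2 feed = drum-1 vapor: z₂ = (0.7711, 0.0587, 0.1702).
Drum 2:
Iterate (Newton) starting at ψ₂ = 0.5:
  ψ₂ = 0.500: g = 0.1090, g' = -0.606 → ψ₂ = 0.680
  ψ₂ = 0.680: g = -0.0191, g' = -0.860 → ψ₂ = 0.658
  ψ₂ = 0.658: g = -0.0005, g' = -0.813 → ψ₂ = 0.657
Converged at ψ₂ = 0.657.
  isobutane: x = 0.525, y = 0.900
  n-pentane: x = 0.105, y = 0.034
  chloroform: x = 0.370, y = 0.066

y_n-pentane (drum 2) = 0.034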